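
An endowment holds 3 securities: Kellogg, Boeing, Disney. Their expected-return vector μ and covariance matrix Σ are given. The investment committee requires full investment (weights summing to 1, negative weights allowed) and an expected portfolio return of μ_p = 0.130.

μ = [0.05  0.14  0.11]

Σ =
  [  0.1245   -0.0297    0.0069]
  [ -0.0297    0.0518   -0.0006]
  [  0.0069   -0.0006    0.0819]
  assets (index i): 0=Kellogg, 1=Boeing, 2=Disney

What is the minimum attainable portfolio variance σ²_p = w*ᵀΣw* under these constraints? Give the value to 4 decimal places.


u=Σ⁻¹μ = [1.1345  3.3679  1.2722]
v=Σ⁻¹𝟙 = [13.9544  27.4361  11.2354]
a=μᵀu=0.668179  b=𝟙ᵀu=5.774660  c=𝟙ᵀv=52.625854  D=ac−b²=1.816771
λ₁=(c·0.130−b)/D = (52.625854·0.130−5.774660)/1.816771 = 0.587141
λ₂=(a−b·0.130)/D = (0.668179−5.774660·0.130)/1.816771 = -0.045425
w* = 0.587141·u + -0.045425·v:
  w_0 = 0.587141·1.1345 + -0.045425·13.9544 = 0.0322  (Kellogg)
  w_1 = 0.587141·3.3679 + -0.045425·27.4361 = 0.7312  (Boeing)
  w_2 = 0.587141·1.2722 + -0.045425·11.2354 = 0.2366  (Disney)
Σw_i=1.0000  μᵀw=0.1300
σ²=wᵀΣw=λ₁·μ_p+λ₂ = 0.587141·0.130 + -0.045425 = 0.030903 ≈ 0.0309

0.0309


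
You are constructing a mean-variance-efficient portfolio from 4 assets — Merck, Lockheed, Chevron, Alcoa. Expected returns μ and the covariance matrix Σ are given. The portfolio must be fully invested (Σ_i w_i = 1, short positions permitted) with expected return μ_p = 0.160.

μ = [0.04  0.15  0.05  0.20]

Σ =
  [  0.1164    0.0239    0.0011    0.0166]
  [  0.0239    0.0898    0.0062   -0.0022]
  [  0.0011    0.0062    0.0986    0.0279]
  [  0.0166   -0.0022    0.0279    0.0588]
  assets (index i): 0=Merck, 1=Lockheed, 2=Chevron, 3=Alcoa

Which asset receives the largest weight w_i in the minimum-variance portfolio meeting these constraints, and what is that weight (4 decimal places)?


x=Σ⁻¹μ = [-0.6287  1.9873  -0.7445  4.0065]
y=Σ⁻¹𝟙 = [4.6085  9.8444  5.6867  13.3758]
a=μᵀx=1.037012  b=𝟙ᵀx=4.620497  c=𝟙ᵀy=33.515389  D=ac−b²=13.406872
λ₁=(c·0.160−b)/D = (33.515389·0.160−4.620497)/13.406872 = 0.055342
λ₂=(a−b·0.160)/D = (1.037012−4.620497·0.160)/13.406872 = 0.022207
w* = 0.055342·x + 0.022207·y:
  w_0 = 0.055342·-0.6287 + 0.022207·4.6085 = 0.0675  (Merck)
  w_1 = 0.055342·1.9873 + 0.022207·9.8444 = 0.3286  (Lockheed)
  w_2 = 0.055342·-0.7445 + 0.022207·5.6867 = 0.0851  (Chevron)
  w_3 = 0.055342·4.0065 + 0.022207·13.3758 = 0.5188  (Alcoa)
Σw_i=1.0000  μᵀw=0.1600
σ²=wᵀΣw=λ₁·μ_p+λ₂ = 0.055342·0.160 + 0.022207 = 0.031062 ≈ 0.0311

Alcoa (0.5188)


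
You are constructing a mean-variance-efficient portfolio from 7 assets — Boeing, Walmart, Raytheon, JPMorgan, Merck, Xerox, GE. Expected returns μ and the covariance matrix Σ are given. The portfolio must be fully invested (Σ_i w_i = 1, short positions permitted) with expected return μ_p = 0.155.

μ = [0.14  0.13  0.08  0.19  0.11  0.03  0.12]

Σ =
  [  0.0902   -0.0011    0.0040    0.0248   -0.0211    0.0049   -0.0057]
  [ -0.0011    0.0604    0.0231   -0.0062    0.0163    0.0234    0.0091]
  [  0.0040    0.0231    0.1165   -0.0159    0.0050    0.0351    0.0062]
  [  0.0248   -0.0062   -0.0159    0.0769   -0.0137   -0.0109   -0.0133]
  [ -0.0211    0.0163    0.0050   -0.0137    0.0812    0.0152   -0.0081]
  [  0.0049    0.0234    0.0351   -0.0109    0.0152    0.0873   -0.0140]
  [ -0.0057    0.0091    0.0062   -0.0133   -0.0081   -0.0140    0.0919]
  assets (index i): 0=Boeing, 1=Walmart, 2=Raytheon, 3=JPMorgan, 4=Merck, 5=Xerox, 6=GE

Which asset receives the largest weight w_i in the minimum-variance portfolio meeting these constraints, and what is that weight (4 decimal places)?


x=Σ⁻¹μ = [1.3319  1.4476  0.5894  2.9514  2.0626  -0.0572  1.8055]
y=Σ⁻¹𝟙 = [10.2637  6.2734  5.1774  18.2498  16.3757  9.1120  16.0201]
a=μᵀx=1.424404  b=𝟙ᵀx=10.131218  c=𝟙ᵀy=81.472127  D=ac−b²=13.407671
λ₁=(c·0.155−b)/D = (81.472127·0.155−10.131218)/13.407671 = 0.186234
λ₂=(a−b·0.155)/D = (1.424404−10.131218·0.155)/13.407671 = -0.010884
w* = 0.186234·x + -0.010884·y:
  w_0 = 0.186234·1.3319 + -0.010884·10.2637 = 0.1363  (Boeing)
  w_1 = 0.186234·1.4476 + -0.010884·6.2734 = 0.2013  (Walmart)
  w_2 = 0.186234·0.5894 + -0.010884·5.1774 = 0.0534  (Raytheon)
  w_3 = 0.186234·2.9514 + -0.010884·18.2498 = 0.3510  (JPMorgan)
  w_4 = 0.186234·2.0626 + -0.010884·16.3757 = 0.2059  (Merck)
  w_5 = 0.186234·-0.0572 + -0.010884·9.1120 = -0.1098  (Xerox)
  w_6 = 0.186234·1.8055 + -0.010884·16.0201 = 0.1619  (GE)
Σw_i=1.0000  μᵀw=0.1550
σ²=wᵀΣw=λ₁·μ_p+λ₂ = 0.186234·0.155 + -0.010884 = 0.017982 ≈ 0.0180

JPMorgan (0.3510)


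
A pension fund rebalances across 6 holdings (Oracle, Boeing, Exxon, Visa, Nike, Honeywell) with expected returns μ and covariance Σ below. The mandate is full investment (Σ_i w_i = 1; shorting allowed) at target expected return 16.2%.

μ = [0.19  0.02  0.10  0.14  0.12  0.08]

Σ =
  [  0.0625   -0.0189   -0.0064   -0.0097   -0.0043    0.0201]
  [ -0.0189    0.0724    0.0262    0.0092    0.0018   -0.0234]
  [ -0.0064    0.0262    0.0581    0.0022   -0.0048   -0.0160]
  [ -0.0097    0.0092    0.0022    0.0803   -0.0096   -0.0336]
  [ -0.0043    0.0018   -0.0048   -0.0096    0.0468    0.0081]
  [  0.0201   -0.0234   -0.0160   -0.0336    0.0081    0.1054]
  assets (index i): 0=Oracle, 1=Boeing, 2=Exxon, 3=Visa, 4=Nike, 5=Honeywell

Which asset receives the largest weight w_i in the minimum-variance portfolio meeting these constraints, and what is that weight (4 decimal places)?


x=Σ⁻¹μ = [3.7059  0.2374  2.5266  3.0130  3.5693  1.1747]
y=Σ⁻¹𝟙 = [22.4203  14.5586  19.0318  23.1318  26.6816  16.6569]
a=μᵀx=1.905650  b=𝟙ᵀx=14.226996  c=𝟙ᵀy=122.480961  D=ac−b²=30.998369
λ₁=(c·0.162−b)/D = (122.480961·0.162−14.226996)/30.998369 = 0.181136
λ₂=(a−b·0.162)/D = (1.905650−14.226996·0.162)/30.998369 = -0.012876
w* = 0.181136·x + -0.012876·y:
  w_0 = 0.181136·3.7059 + -0.012876·22.4203 = 0.3826  (Oracle)
  w_1 = 0.181136·0.2374 + -0.012876·14.5586 = -0.1444  (Boeing)
  w_2 = 0.181136·2.5266 + -0.012876·19.0318 = 0.2126  (Exxon)
  w_3 = 0.181136·3.0130 + -0.012876·23.1318 = 0.2479  (Visa)
  w_4 = 0.181136·3.5693 + -0.012876·26.6816 = 0.3030  (Nike)
  w_5 = 0.181136·1.1747 + -0.012876·16.6569 = -0.0017  (Honeywell)
Σw_i=1.0000  μᵀw=0.1620
σ²=wᵀΣw=λ₁·μ_p+λ₂ = 0.181136·0.162 + -0.012876 = 0.016468 ≈ 0.0165

Oracle (0.3826)


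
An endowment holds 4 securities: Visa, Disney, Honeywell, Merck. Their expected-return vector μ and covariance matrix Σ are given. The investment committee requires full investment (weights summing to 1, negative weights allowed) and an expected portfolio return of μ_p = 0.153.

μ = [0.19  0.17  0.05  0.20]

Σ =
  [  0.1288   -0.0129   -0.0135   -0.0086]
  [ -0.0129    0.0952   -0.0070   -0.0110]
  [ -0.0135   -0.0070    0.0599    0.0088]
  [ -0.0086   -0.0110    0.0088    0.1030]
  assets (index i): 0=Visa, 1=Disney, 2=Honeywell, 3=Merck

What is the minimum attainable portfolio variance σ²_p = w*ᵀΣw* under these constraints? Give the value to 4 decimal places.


x=Σ⁻¹μ = [1.9966  2.4082  1.2341  2.2602]
y=Σ⁻¹𝟙 = [12.0062  14.7971  19.5695  10.6195]
a=μᵀx=1.302487  b=𝟙ᵀx=7.899054  c=𝟙ᵀy=56.992246  D=ac−b²=11.836626
λ₁=(c·0.153−b)/D = (56.992246·0.153−7.899054)/11.836626 = 0.069341
λ₂=(a−b·0.153)/D = (1.302487−7.899054·0.153)/11.836626 = 0.007936
w* = 0.069341·x + 0.007936·y:
  w_0 = 0.069341·1.9966 + 0.007936·12.0062 = 0.2337  (Visa)
  w_1 = 0.069341·2.4082 + 0.007936·14.7971 = 0.2844  (Disney)
  w_2 = 0.069341·1.2341 + 0.007936·19.5695 = 0.2409  (Honeywell)
  w_3 = 0.069341·2.2602 + 0.007936·10.6195 = 0.2410  (Merck)
Σw_i=1.0000  μᵀw=0.1530
σ²=wᵀΣw=λ₁·μ_p+λ₂ = 0.069341·0.153 + 0.007936 = 0.018545 ≈ 0.0185

0.0185


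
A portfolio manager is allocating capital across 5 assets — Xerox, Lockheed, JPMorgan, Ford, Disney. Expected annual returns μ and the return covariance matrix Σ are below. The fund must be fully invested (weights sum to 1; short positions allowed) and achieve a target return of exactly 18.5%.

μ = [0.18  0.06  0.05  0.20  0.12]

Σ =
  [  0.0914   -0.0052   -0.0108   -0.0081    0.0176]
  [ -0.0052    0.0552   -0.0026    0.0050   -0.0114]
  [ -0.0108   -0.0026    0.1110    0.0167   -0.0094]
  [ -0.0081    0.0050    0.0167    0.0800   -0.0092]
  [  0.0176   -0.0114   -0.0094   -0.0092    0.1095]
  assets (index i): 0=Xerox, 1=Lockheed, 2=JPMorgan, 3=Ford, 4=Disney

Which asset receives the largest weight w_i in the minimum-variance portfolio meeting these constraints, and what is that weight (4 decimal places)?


g=Σ⁻¹μ = [2.1043  1.2975  0.3791  2.6852  1.1509]
h=Σ⁻¹𝟙 = [12.1804  20.9841  9.8809  11.6455  11.1860]
a=μᵀg=1.150727  b=𝟙ᵀg=7.616972  c=𝟙ᵀh=65.876768  D=ac−b²=17.787905
λ₁=(c·0.185−b)/D = (65.876768·0.185−7.616972)/17.787905 = 0.256929
λ₂=(a−b·0.185)/D = (1.150727−7.616972·0.185)/17.787905 = -0.014527
w* = 0.256929·g + -0.014527·h:
  w_0 = 0.256929·2.1043 + -0.014527·12.1804 = 0.3637  (Xerox)
  w_1 = 0.256929·1.2975 + -0.014527·20.9841 = 0.0285  (Lockheed)
  w_2 = 0.256929·0.3791 + -0.014527·9.8809 = -0.0462  (JPMorgan)
  w_3 = 0.256929·2.6852 + -0.014527·11.6455 = 0.5207  (Ford)
  w_4 = 0.256929·1.1509 + -0.014527·11.1860 = 0.1332  (Disney)
Σw_i=1.0000  μᵀw=0.1850
σ²=wᵀΣw=λ₁·μ_p+λ₂ = 0.256929·0.185 + -0.014527 = 0.033004 ≈ 0.0330

Ford (0.5207)


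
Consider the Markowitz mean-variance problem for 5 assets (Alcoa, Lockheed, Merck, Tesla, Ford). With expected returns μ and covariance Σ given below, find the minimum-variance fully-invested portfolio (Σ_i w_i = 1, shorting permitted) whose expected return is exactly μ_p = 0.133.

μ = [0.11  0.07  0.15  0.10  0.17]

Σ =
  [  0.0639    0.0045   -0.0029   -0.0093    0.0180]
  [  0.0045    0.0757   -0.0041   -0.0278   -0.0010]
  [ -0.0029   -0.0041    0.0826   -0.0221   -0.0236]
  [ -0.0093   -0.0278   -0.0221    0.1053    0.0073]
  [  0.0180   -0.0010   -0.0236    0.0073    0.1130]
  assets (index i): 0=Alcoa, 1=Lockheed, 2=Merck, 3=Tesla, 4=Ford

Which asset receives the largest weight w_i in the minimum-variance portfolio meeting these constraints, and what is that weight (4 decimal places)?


Merck (0.3524)

p=Σ⁻¹μ = [1.5344  1.7787  3.0171  2.0651  1.7725]
q=Σ⁻¹𝟙 = [15.3431  21.0879  21.9527  20.3427  9.8628]
a=μᵀp=1.253683  b=𝟙ᵀp=10.167740  c=𝟙ᵀq=88.589180  D=ac−b²=7.679817
λ₁=(c·0.133−b)/D = (88.589180·0.133−10.167740)/7.679817 = 0.210242
λ₂=(a−b·0.133)/D = (1.253683−10.167740·0.133)/7.679817 = -0.012842
w* = 0.210242·p + -0.012842·q:
  w_0 = 0.210242·1.5344 + -0.012842·15.3431 = 0.1256  (Alcoa)
  w_1 = 0.210242·1.7787 + -0.012842·21.0879 = 0.1031  (Lockheed)
  w_2 = 0.210242·3.0171 + -0.012842·21.9527 = 0.3524  (Merck)
  w_3 = 0.210242·2.0651 + -0.012842·20.3427 = 0.1729  (Tesla)
  w_4 = 0.210242·1.7725 + -0.012842·9.8628 = 0.2460  (Ford)
Σw_i=1.0000  μᵀw=0.1330
σ²=wᵀΣw=λ₁·μ_p+λ₂ = 0.210242·0.133 + -0.012842 = 0.015120 ≈ 0.0151


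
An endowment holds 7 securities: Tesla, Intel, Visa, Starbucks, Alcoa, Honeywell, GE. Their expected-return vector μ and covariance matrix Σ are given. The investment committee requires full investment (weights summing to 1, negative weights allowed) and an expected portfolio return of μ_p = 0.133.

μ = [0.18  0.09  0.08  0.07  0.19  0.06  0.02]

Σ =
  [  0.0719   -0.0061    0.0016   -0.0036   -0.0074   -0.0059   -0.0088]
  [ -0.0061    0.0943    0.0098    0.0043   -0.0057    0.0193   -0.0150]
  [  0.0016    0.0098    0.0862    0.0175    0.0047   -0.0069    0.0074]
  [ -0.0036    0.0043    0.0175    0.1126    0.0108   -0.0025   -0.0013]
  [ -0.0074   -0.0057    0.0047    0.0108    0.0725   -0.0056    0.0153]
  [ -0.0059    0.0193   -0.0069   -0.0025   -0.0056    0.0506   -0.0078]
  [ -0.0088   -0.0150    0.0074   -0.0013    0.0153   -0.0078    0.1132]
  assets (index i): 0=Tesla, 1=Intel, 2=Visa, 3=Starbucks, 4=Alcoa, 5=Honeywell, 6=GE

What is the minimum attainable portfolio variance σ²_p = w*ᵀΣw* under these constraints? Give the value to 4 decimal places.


u=Σ⁻¹μ = [3.0558  0.9466  0.6465  0.3342  2.9985  1.6499  0.2096]
v=Σ⁻¹𝟙 = [19.4890  8.3160  9.0618  7.0468  14.3852  23.6774  10.6266]
a=μᵀu=1.383247  b=𝟙ᵀu=9.841048  c=𝟙ᵀv=92.602831  D=ac−b²=31.246313
λ₁=(c·0.133−b)/D = (92.602831·0.133−9.841048)/31.246313 = 0.079213
λ₂=(a−b·0.133)/D = (1.383247−9.841048·0.133)/31.246313 = 0.002381
w* = 0.079213·u + 0.002381·v:
  w_0 = 0.079213·3.0558 + 0.002381·19.4890 = 0.2885  (Tesla)
  w_1 = 0.079213·0.9466 + 0.002381·8.3160 = 0.0948  (Intel)
  w_2 = 0.079213·0.6465 + 0.002381·9.0618 = 0.0728  (Visa)
  w_3 = 0.079213·0.3342 + 0.002381·7.0468 = 0.0432  (Starbucks)
  w_4 = 0.079213·2.9985 + 0.002381·14.3852 = 0.2718  (Alcoa)
  w_5 = 0.079213·1.6499 + 0.002381·23.6774 = 0.1871  (Honeywell)
  w_6 = 0.079213·0.2096 + 0.002381·10.6266 = 0.0419  (GE)
Σw_i=1.0000  μᵀw=0.1330
σ²=wᵀΣw=λ₁·μ_p+λ₂ = 0.079213·0.133 + 0.002381 = 0.012916 ≈ 0.0129

0.0129


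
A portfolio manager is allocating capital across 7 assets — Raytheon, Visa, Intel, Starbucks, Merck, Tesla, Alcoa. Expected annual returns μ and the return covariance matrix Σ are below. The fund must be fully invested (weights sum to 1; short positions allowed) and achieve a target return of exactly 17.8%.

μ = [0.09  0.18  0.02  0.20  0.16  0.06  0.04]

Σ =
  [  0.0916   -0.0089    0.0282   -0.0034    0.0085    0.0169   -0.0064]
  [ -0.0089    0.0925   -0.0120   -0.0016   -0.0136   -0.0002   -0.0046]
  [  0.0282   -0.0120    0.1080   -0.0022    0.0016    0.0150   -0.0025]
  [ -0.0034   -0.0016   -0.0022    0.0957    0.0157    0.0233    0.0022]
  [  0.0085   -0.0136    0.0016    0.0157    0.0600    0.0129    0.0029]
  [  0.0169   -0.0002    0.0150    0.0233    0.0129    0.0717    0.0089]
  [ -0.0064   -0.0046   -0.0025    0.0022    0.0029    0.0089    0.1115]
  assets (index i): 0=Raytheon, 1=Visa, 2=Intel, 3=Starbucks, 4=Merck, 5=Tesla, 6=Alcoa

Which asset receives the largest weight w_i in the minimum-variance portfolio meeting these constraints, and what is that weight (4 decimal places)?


g=Σ⁻¹μ = [1.1142  2.5402  0.2735  1.8782  2.6985  -0.6309  0.4767]
h=Σ⁻¹𝟙 = [8.6639  15.6165  8.3473  7.5240  15.5156  3.7935  9.4425]
a=μᵀg=1.351583  b=𝟙ᵀg=8.350278  c=𝟙ᵀh=68.903344  D=ac−b²=23.401432
λ₁=(c·0.178−b)/D = (68.903344·0.178−8.350278)/23.401432 = 0.167277
λ₂=(a−b·0.178)/D = (1.351583−8.350278·0.178)/23.401432 = -0.005759
w* = 0.167277·g + -0.005759·h:
  w_0 = 0.167277·1.1142 + -0.005759·8.6639 = 0.1365  (Raytheon)
  w_1 = 0.167277·2.5402 + -0.005759·15.6165 = 0.3350  (Visa)
  w_2 = 0.167277·0.2735 + -0.005759·8.3473 = -0.0023  (Intel)
  w_3 = 0.167277·1.8782 + -0.005759·7.5240 = 0.2708  (Starbucks)
  w_4 = 0.167277·2.6985 + -0.005759·15.5156 = 0.3620  (Merck)
  w_5 = 0.167277·-0.6309 + -0.005759·3.7935 = -0.1274  (Tesla)
  w_6 = 0.167277·0.4767 + -0.005759·9.4425 = 0.0254  (Alcoa)
Σw_i=1.0000  μᵀw=0.1780
σ²=wᵀΣw=λ₁·μ_p+λ₂ = 0.167277·0.178 + -0.005759 = 0.024016 ≈ 0.0240

Merck (0.3620)


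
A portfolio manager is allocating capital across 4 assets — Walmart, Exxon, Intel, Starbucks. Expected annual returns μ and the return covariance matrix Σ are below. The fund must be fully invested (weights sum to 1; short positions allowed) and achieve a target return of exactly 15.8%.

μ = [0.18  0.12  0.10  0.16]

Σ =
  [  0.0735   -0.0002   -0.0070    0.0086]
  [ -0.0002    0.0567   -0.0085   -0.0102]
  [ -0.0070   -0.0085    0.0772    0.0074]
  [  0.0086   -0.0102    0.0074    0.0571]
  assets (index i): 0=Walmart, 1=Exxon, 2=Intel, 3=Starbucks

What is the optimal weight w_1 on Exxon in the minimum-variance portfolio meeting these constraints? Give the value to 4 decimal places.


p=Σ⁻¹μ = [2.2807  2.8549  1.5512  2.7676]
q=Σ⁻¹𝟙 = [13.0191  23.1196  14.9788  17.7410]
a=μᵀp=1.351027  b=𝟙ᵀp=9.454239  c=𝟙ᵀq=68.858578  D=ac−b²=3.647134
λ₁=(c·0.158−b)/D = (68.858578·0.158−9.454239)/3.647134 = 0.390832
λ₂=(a−b·0.158)/D = (1.351027−9.454239·0.158)/3.647134 = -0.039138
w* = 0.390832·p + -0.039138·q:
  w_0 = 0.390832·2.2807 + -0.039138·13.0191 = 0.3818  (Walmart)
  w_1 = 0.390832·2.8549 + -0.039138·23.1196 = 0.2109  (Exxon)
  w_2 = 0.390832·1.5512 + -0.039138·14.9788 = 0.0200  (Intel)
  w_3 = 0.390832·2.7676 + -0.039138·17.7410 = 0.3873  (Starbucks)
Σw_i=1.0000  μᵀw=0.1580
σ²=wᵀΣw=λ₁·μ_p+λ₂ = 0.390832·0.158 + -0.039138 = 0.022613 ≈ 0.0226

0.2109


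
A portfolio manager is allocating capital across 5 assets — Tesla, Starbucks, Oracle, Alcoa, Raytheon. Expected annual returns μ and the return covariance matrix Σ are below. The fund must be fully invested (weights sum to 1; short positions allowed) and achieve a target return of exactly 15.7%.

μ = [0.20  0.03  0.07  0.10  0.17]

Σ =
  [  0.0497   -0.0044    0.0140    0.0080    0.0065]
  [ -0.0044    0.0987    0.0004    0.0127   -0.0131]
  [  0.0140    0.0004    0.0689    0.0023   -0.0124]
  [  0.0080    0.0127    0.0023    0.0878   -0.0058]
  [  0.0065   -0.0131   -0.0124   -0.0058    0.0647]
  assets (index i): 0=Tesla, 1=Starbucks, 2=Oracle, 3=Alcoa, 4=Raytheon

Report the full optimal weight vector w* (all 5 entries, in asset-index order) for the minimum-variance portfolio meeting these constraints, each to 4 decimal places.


0.4228  0.0740  0.0810  0.1031  0.3190

x=Σ⁻¹μ = [3.3771  0.6898  0.7741  0.8866  2.6557]
y=Σ⁻¹𝟙 = [12.7250  12.1316  15.2135  9.4240  20.3944]
a=μᵀx=1.290440  b=𝟙ᵀx=8.383347  c=𝟙ᵀy=69.888522  D=ac−b²=19.906420
λ₁=(c·0.157−b)/D = (69.888522·0.157−8.383347)/19.906420 = 0.130066
λ₂=(a−b·0.157)/D = (1.290440−8.383347·0.157)/19.906420 = -0.001293
w* = 0.130066·x + -0.001293·y:
  w_0 = 0.130066·3.3771 + -0.001293·12.7250 = 0.4228  (Tesla)
  w_1 = 0.130066·0.6898 + -0.001293·12.1316 = 0.0740  (Starbucks)
  w_2 = 0.130066·0.7741 + -0.001293·15.2135 = 0.0810  (Oracle)
  w_3 = 0.130066·0.8866 + -0.001293·9.4240 = 0.1031  (Alcoa)
  w_4 = 0.130066·2.6557 + -0.001293·20.3944 = 0.3190  (Raytheon)
Σw_i=1.0000  μᵀw=0.1570
σ²=wᵀΣw=λ₁·μ_p+λ₂ = 0.130066·0.157 + -0.001293 = 0.019127 ≈ 0.0191


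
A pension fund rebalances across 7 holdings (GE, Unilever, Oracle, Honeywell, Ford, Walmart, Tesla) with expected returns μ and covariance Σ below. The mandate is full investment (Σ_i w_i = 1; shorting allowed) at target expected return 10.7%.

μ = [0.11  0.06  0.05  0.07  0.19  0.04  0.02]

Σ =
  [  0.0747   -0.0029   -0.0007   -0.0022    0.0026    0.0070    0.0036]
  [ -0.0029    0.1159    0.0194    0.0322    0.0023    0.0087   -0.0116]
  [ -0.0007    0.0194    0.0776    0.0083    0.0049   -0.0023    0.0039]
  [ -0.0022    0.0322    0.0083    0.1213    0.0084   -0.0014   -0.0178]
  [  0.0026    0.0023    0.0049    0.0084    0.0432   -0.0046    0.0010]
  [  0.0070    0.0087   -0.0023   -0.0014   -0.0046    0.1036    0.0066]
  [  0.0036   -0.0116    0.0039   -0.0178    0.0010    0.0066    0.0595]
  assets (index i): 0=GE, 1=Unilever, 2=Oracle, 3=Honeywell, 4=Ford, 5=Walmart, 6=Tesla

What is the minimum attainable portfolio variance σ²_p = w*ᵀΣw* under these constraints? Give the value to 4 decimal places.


u=Σ⁻¹μ = [1.2923  0.3450  0.2754  0.2375  4.2668  0.4523  0.2563]
v=Σ⁻¹𝟙 = [11.5838  6.1000  8.7472  7.5355  20.1556  8.4207  17.7033]
a=μᵀu=1.027155  b=𝟙ᵀu=7.125536  c=𝟙ᵀv=80.246232  D=ac−b²=31.652047
λ₁=(c·0.107−b)/D = (80.246232·0.107−7.125536)/31.652047 = 0.046152
λ₂=(a−b·0.107)/D = (1.027155−7.125536·0.107)/31.652047 = 0.008364
w* = 0.046152·u + 0.008364·v:
  w_0 = 0.046152·1.2923 + 0.008364·11.5838 = 0.1565  (GE)
  w_1 = 0.046152·0.3450 + 0.008364·6.1000 = 0.0669  (Unilever)
  w_2 = 0.046152·0.2754 + 0.008364·8.7472 = 0.0859  (Oracle)
  w_3 = 0.046152·0.2375 + 0.008364·7.5355 = 0.0740  (Honeywell)
  w_4 = 0.046152·4.2668 + 0.008364·20.1556 = 0.3655  (Ford)
  w_5 = 0.046152·0.4523 + 0.008364·8.4207 = 0.0913  (Walmart)
  w_6 = 0.046152·0.2563 + 0.008364·17.7033 = 0.1599  (Tesla)
Σw_i=1.0000  μᵀw=0.1070
σ²=wᵀΣw=λ₁·μ_p+λ₂ = 0.046152·0.107 + 0.008364 = 0.013302 ≈ 0.0133

0.0133


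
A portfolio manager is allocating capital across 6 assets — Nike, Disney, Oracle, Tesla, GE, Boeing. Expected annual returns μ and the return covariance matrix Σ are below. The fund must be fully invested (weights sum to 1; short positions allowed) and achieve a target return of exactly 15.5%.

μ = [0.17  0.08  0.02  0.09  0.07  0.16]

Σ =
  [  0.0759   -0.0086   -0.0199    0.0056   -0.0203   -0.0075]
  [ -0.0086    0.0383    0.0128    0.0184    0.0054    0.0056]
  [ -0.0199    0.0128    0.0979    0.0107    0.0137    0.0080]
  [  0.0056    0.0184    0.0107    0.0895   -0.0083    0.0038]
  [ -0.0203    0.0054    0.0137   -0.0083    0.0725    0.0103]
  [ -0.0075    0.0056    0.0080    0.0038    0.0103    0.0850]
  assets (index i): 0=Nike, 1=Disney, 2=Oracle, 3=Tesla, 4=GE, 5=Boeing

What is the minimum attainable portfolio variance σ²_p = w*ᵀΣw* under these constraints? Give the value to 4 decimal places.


x=Σ⁻¹μ = [3.0423  2.0455  0.1606  0.4311  1.4270  1.8087]
y=Σ⁻¹𝟙 = [22.7446  22.2459  8.3204  5.2897  16.2137  9.3217]
a=μᵀx=1.112116  b=𝟙ᵀx=8.915166  c=𝟙ᵀy=84.135988  D=ac−b²=14.088804
λ₁=(c·0.155−b)/D = (84.135988·0.155−8.915166)/14.088804 = 0.292850
λ₂=(a−b·0.155)/D = (1.112116−8.915166·0.155)/14.088804 = -0.019145
w* = 0.292850·x + -0.019145·y:
  w_0 = 0.292850·3.0423 + -0.019145·22.7446 = 0.4555  (Nike)
  w_1 = 0.292850·2.0455 + -0.019145·22.2459 = 0.1731  (Disney)
  w_2 = 0.292850·0.1606 + -0.019145·8.3204 = -0.1123  (Oracle)
  w_3 = 0.292850·0.4311 + -0.019145·5.2897 = 0.0250  (Tesla)
  w_4 = 0.292850·1.4270 + -0.019145·16.2137 = 0.1075  (GE)
  w_5 = 0.292850·1.8087 + -0.019145·9.3217 = 0.3512  (Boeing)
Σw_i=1.0000  μᵀw=0.1550
σ²=wᵀΣw=λ₁·μ_p+λ₂ = 0.292850·0.155 + -0.019145 = 0.026246 ≈ 0.0262

0.0262


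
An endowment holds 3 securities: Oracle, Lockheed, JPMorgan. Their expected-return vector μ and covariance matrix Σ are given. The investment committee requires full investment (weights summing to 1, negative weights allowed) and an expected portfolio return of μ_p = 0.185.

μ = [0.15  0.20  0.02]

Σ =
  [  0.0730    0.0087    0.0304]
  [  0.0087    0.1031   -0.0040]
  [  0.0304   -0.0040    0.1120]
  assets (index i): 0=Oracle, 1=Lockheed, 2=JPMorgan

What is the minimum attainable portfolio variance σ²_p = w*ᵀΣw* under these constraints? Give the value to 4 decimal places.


0.0534

u=Σ⁻¹μ = [1.9664  1.7626  -0.2922]
v=Σ⁻¹𝟙 = [9.8738  9.1212  6.5743]
a=μᵀu=0.641638  b=𝟙ᵀu=3.436794  c=𝟙ᵀv=25.569287  D=ac−b²=4.594664
λ₁=(c·0.185−b)/D = (25.569287·0.185−3.436794)/4.594664 = 0.281527
λ₂=(a−b·0.185)/D = (0.641638−3.436794·0.185)/4.594664 = 0.001269
w* = 0.281527·u + 0.001269·v:
  w_0 = 0.281527·1.9664 + 0.001269·9.8738 = 0.5661  (Oracle)
  w_1 = 0.281527·1.7626 + 0.001269·9.1212 = 0.5078  (Lockheed)
  w_2 = 0.281527·-0.2922 + 0.001269·6.5743 = -0.0739  (JPMorgan)
Σw_i=1.0000  μᵀw=0.1850
σ²=wᵀΣw=λ₁·μ_p+λ₂ = 0.281527·0.185 + 0.001269 = 0.053352 ≈ 0.0534


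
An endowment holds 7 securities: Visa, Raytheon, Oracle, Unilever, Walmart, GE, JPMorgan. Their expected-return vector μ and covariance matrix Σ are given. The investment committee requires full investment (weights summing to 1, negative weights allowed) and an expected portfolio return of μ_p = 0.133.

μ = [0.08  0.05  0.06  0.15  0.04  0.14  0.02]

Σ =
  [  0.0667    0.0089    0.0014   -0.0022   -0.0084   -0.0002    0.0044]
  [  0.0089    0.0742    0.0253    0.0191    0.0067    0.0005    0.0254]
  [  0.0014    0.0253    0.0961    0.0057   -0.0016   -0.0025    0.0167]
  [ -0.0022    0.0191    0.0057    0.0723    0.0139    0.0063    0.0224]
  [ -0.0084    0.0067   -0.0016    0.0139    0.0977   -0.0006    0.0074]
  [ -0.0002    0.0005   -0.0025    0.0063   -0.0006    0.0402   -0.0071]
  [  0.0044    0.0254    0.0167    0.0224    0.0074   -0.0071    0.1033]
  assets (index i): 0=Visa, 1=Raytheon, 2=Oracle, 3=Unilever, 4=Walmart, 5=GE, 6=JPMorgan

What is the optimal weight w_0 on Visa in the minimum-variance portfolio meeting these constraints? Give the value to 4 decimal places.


0.1844

p=Σ⁻¹μ = [1.3273  -0.1847  0.6561  1.8049  0.3188  3.2338  -0.1155]
q=Σ⁻¹𝟙 = [15.4654  3.7806  8.5375  6.4632  10.2033  25.6966  6.3457]
a=μᵀp=0.870213  b=𝟙ᵀp=7.040575  c=𝟙ᵀq=76.492402  D=ac−b²=16.994999
λ₁=(c·0.133−b)/D = (76.492402·0.133−7.040575)/16.994999 = 0.184343
λ₂=(a−b·0.133)/D = (0.870213−7.040575·0.133)/16.994999 = -0.003894
w* = 0.184343·p + -0.003894·q:
  w_0 = 0.184343·1.3273 + -0.003894·15.4654 = 0.1844  (Visa)
  w_1 = 0.184343·-0.1847 + -0.003894·3.7806 = -0.0488  (Raytheon)
  w_2 = 0.184343·0.6561 + -0.003894·8.5375 = 0.0877  (Oracle)
  w_3 = 0.184343·1.8049 + -0.003894·6.4632 = 0.3075  (Unilever)
  w_4 = 0.184343·0.3188 + -0.003894·10.2033 = 0.0190  (Walmart)
  w_5 = 0.184343·3.2338 + -0.003894·25.6966 = 0.4961  (GE)
  w_6 = 0.184343·-0.1155 + -0.003894·6.3457 = -0.0460  (JPMorgan)
Σw_i=1.0000  μᵀw=0.1330
σ²=wᵀΣw=λ₁·μ_p+λ₂ = 0.184343·0.133 + -0.003894 = 0.020623 ≈ 0.0206


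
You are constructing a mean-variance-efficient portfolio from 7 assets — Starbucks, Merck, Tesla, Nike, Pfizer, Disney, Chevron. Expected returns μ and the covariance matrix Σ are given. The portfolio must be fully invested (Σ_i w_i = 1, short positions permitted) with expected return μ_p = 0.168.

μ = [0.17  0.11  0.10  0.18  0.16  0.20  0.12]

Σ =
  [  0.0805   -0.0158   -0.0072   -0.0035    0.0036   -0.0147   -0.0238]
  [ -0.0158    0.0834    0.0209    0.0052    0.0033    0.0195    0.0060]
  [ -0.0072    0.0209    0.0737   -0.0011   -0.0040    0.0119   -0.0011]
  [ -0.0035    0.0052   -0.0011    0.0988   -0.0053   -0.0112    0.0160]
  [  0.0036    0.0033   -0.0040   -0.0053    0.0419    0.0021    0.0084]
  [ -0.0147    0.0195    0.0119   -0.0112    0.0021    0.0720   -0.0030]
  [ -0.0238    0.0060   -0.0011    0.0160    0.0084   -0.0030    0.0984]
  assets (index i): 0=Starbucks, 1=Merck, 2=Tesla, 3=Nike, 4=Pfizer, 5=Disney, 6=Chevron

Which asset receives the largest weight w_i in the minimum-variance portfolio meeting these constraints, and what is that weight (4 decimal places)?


p=Σ⁻¹μ = [3.3124  0.4495  1.2397  2.2692  3.4410  3.4405  1.4493]
q=Σ⁻¹𝟙 = [20.7927  6.6282  12.6406  11.6919  21.0964  15.9412  11.7129]
a=μᵀp=2.557563  b=𝟙ᵀp=15.601661  c=𝟙ᵀq=100.503784  D=ac−b²=13.632946
λ₁=(c·0.168−b)/D = (100.503784·0.168−15.601661)/13.632946 = 0.094108
λ₂=(a−b·0.168)/D = (2.557563−15.601661·0.168)/13.632946 = -0.004659
w* = 0.094108·p + -0.004659·q:
  w_0 = 0.094108·3.3124 + -0.004659·20.7927 = 0.2149  (Starbucks)
  w_1 = 0.094108·0.4495 + -0.004659·6.6282 = 0.0114  (Merck)
  w_2 = 0.094108·1.2397 + -0.004659·12.6406 = 0.0578  (Tesla)
  w_3 = 0.094108·2.2692 + -0.004659·11.6919 = 0.1591  (Nike)
  w_4 = 0.094108·3.4410 + -0.004659·21.0964 = 0.2255  (Pfizer)
  w_5 = 0.094108·3.4405 + -0.004659·15.9412 = 0.2495  (Disney)
  w_6 = 0.094108·1.4493 + -0.004659·11.7129 = 0.0818  (Chevron)
Σw_i=1.0000  μᵀw=0.1680
σ²=wᵀΣw=λ₁·μ_p+λ₂ = 0.094108·0.168 + -0.004659 = 0.011151 ≈ 0.0112

Disney (0.2495)


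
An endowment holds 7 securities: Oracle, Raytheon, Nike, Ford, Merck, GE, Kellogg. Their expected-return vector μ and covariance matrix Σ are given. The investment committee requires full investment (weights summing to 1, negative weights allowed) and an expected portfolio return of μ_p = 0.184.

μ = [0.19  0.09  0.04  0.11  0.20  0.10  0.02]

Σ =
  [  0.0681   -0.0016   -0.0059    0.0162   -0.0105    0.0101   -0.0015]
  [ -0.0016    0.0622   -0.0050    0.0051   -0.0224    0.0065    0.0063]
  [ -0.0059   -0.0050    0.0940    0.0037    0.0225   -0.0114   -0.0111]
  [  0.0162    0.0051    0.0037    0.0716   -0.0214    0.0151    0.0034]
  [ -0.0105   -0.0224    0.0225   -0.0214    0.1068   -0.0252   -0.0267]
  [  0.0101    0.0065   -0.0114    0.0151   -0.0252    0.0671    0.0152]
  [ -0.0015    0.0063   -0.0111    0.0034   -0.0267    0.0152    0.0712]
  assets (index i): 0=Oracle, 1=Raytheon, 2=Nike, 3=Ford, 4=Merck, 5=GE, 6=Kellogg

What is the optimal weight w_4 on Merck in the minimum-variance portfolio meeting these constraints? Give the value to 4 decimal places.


p=Σ⁻¹μ = [2.8626  2.4225  0.1527  1.3763  3.5593  1.6352  1.0706]
q=Σ⁻¹𝟙 = [15.3239  21.4440  10.6396  11.5727  23.6502  14.2072  19.4122]
a=μᵀp=1.816202  b=𝟙ᵀp=13.079087  c=𝟙ᵀq=116.249828  D=ac−b²=40.070688
λ₁=(c·0.184−b)/D = (116.249828·0.184−13.079087)/40.070688 = 0.207406
λ₂=(a−b·0.184)/D = (1.816202−13.079087·0.184)/40.070688 = -0.014733
w* = 0.207406·p + -0.014733·q:
  w_0 = 0.207406·2.8626 + -0.014733·15.3239 = 0.3680  (Oracle)
  w_1 = 0.207406·2.4225 + -0.014733·21.4440 = 0.1865  (Raytheon)
  w_2 = 0.207406·0.1527 + -0.014733·10.6396 = -0.1251  (Nike)
  w_3 = 0.207406·1.3763 + -0.014733·11.5727 = 0.1150  (Ford)
  w_4 = 0.207406·3.5593 + -0.014733·23.6502 = 0.3898  (Merck)
  w_5 = 0.207406·1.6352 + -0.014733·14.2072 = 0.1298  (GE)
  w_6 = 0.207406·1.0706 + -0.014733·19.4122 = -0.0640  (Kellogg)
Σw_i=1.0000  μᵀw=0.1840
σ²=wᵀΣw=λ₁·μ_p+λ₂ = 0.207406·0.184 + -0.014733 = 0.023430 ≈ 0.0234

0.3898


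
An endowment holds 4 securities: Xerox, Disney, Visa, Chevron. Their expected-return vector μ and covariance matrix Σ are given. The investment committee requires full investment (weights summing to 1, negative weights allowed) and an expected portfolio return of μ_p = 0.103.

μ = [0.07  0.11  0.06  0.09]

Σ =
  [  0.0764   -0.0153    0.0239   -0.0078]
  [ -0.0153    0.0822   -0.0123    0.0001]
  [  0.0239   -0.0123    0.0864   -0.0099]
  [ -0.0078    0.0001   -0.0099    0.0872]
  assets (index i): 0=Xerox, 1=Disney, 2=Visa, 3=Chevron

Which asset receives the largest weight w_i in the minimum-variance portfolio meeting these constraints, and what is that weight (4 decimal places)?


u=Σ⁻¹μ = [1.1368  1.6614  0.7560  1.2177]
v=Σ⁻¹𝟙 = [14.2011  16.5285  11.6072  14.0370]
a=μᵀu=0.417289  b=𝟙ᵀu=4.771970  c=𝟙ᵀv=56.373753  D=ac−b²=0.752468
λ₁=(c·0.103−b)/D = (56.373753·0.103−4.771970)/0.752468 = 1.374844
λ₂=(a−b·0.103)/D = (0.417289−4.771970·0.103)/0.752468 = -0.098640
w* = 1.374844·u + -0.098640·v:
  w_0 = 1.374844·1.1368 + -0.098640·14.2011 = 0.1621  (Xerox)
  w_1 = 1.374844·1.6614 + -0.098640·16.5285 = 0.6538  (Disney)
  w_2 = 1.374844·0.7560 + -0.098640·11.6072 = -0.1055  (Visa)
  w_3 = 1.374844·1.2177 + -0.098640·14.0370 = 0.2896  (Chevron)
Σw_i=1.0000  μᵀw=0.1030
σ²=wᵀΣw=λ₁·μ_p+λ₂ = 1.374844·0.103 + -0.098640 = 0.042969 ≈ 0.0430

Disney (0.6538)


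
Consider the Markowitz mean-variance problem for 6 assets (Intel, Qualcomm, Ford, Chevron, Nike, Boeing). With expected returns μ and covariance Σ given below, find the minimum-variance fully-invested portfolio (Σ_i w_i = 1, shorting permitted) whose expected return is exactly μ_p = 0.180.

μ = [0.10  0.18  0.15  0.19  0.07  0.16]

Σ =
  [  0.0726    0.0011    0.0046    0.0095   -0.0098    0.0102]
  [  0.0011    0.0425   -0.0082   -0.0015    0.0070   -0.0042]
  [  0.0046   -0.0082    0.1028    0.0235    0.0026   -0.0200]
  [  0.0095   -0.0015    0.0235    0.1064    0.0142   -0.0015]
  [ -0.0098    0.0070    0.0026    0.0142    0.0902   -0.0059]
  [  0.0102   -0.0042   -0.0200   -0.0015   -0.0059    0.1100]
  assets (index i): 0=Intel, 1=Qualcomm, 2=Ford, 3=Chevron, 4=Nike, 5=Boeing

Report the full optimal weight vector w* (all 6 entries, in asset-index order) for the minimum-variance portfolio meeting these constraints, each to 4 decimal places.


-0.0068  0.5216  0.1764  0.1769  -0.0624  0.1943

x=Σ⁻¹μ = [0.7856  4.7556  1.8628  1.3515  0.3527  1.9393]
y=Σ⁻¹𝟙 = [11.6882  25.2508  12.1482  4.8522  10.0536  11.7854]
a=μᵀx=1.805746  b=𝟙ᵀx=11.047522  c=𝟙ᵀy=75.778354  D=ac−b²=14.788722
λ₁=(c·0.180−b)/D = (75.778354·0.180−11.047522)/14.788722 = 0.175308
λ₂=(a−b·0.180)/D = (1.805746−11.047522·0.180)/14.788722 = -0.012361
w* = 0.175308·x + -0.012361·y:
  w_0 = 0.175308·0.7856 + -0.012361·11.6882 = -0.0068  (Intel)
  w_1 = 0.175308·4.7556 + -0.012361·25.2508 = 0.5216  (Qualcomm)
  w_2 = 0.175308·1.8628 + -0.012361·12.1482 = 0.1764  (Ford)
  w_3 = 0.175308·1.3515 + -0.012361·4.8522 = 0.1769  (Chevron)
  w_4 = 0.175308·0.3527 + -0.012361·10.0536 = -0.0624  (Nike)
  w_5 = 0.175308·1.9393 + -0.012361·11.7854 = 0.1943  (Boeing)
Σw_i=1.0000  μᵀw=0.1800
σ²=wᵀΣw=λ₁·μ_p+λ₂ = 0.175308·0.180 + -0.012361 = 0.019194 ≈ 0.0192


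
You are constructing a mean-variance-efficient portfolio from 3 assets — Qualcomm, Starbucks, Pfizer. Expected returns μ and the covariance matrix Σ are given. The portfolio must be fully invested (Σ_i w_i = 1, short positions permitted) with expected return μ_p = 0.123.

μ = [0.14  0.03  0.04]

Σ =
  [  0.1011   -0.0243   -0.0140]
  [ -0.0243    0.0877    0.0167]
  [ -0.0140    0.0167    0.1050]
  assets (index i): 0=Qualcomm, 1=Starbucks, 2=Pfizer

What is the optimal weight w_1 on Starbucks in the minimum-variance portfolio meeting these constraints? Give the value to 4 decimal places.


0.0904

p=Σ⁻¹μ = [1.6199  0.6984  0.4859]
q=Σ⁻¹𝟙 = [14.4550  13.6403  9.2817]
a=μᵀp=0.267174  b=𝟙ᵀp=2.804179  c=𝟙ᵀq=37.376993  D=ac−b²=2.122760
λ₁=(c·0.123−b)/D = (37.376993·0.123−2.804179)/2.122760 = 0.844745
λ₂=(a−b·0.123)/D = (0.267174−2.804179·0.123)/2.122760 = -0.036622
w* = 0.844745·p + -0.036622·q:
  w_0 = 0.844745·1.6199 + -0.036622·14.4550 = 0.8390  (Qualcomm)
  w_1 = 0.844745·0.6984 + -0.036622·13.6403 = 0.0904  (Starbucks)
  w_2 = 0.844745·0.4859 + -0.036622·9.2817 = 0.0705  (Pfizer)
Σw_i=1.0000  μᵀw=0.1230
σ²=wᵀΣw=λ₁·μ_p+λ₂ = 0.844745·0.123 + -0.036622 = 0.067282 ≈ 0.0673


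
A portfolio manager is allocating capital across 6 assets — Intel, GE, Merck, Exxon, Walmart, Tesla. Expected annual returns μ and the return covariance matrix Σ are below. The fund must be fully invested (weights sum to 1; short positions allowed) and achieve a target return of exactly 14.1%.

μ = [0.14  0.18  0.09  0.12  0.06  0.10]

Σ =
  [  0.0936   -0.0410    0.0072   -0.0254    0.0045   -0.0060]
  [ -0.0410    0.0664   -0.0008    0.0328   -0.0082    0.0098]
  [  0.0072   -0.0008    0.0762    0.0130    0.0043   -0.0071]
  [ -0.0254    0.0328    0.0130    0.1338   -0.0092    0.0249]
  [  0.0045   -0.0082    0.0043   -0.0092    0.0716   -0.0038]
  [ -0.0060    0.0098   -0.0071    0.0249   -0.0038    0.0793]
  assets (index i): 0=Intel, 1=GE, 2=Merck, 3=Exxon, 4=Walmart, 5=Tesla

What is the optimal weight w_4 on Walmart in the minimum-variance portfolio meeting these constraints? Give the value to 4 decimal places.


g=Σ⁻¹μ = [3.6156  4.8526  0.8824  0.2024  1.1930  1.0075]
h=Σ⁻¹𝟙 = [22.9421  28.2482  10.9681  2.7591  16.0787  11.7414]
a=μᵀg=1.655709  b=𝟙ᵀg=11.753661  c=𝟙ᵀh=92.737650  D=ac−b²=15.397969
λ₁=(c·0.141−b)/D = (92.737650·0.141−11.753661)/15.397969 = 0.085878
λ₂=(a−b·0.141)/D = (1.655709−11.753661·0.141)/15.397969 = -0.000101
w* = 0.085878·g + -0.000101·h:
  w_0 = 0.085878·3.6156 + -0.000101·22.9421 = 0.3082  (Intel)
  w_1 = 0.085878·4.8526 + -0.000101·28.2482 = 0.4139  (GE)
  w_2 = 0.085878·0.8824 + -0.000101·10.9681 = 0.0747  (Merck)
  w_3 = 0.085878·0.2024 + -0.000101·2.7591 = 0.0171  (Exxon)
  w_4 = 0.085878·1.1930 + -0.000101·16.0787 = 0.1008  (Walmart)
  w_5 = 0.085878·1.0075 + -0.000101·11.7414 = 0.0853  (Tesla)
Σw_i=1.0000  μᵀw=0.1410
σ²=wᵀΣw=λ₁·μ_p+λ₂ = 0.085878·0.141 + -0.000101 = 0.012008 ≈ 0.0120

0.1008


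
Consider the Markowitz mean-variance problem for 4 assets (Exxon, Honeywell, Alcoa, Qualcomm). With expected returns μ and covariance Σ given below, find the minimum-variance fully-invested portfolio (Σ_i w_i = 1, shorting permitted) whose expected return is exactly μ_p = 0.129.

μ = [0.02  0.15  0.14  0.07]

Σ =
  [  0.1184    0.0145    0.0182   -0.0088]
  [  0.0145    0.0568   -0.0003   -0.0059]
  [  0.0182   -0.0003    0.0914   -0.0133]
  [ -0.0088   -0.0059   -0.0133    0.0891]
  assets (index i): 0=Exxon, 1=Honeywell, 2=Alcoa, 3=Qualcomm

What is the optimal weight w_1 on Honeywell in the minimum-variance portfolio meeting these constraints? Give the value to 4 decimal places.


0.4693

g=Σ⁻¹μ = [-0.3680  2.8696  1.7900  1.2065]
h=Σ⁻¹𝟙 = [5.5107  17.7940  12.0475  14.7442]
a=μᵀg=0.758127  b=𝟙ᵀg=5.498061  c=𝟙ᵀh=50.096469  D=ac−b²=7.750825
λ₁=(c·0.129−b)/D = (50.096469·0.129−5.498061)/7.750825 = 0.124423
λ₂=(a−b·0.129)/D = (0.758127−5.498061·0.129)/7.750825 = 0.006306
w* = 0.124423·g + 0.006306·h:
  w_0 = 0.124423·-0.3680 + 0.006306·5.5107 = -0.0110  (Exxon)
  w_1 = 0.124423·2.8696 + 0.006306·17.7940 = 0.4693  (Honeywell)
  w_2 = 0.124423·1.7900 + 0.006306·12.0475 = 0.2987  (Alcoa)
  w_3 = 0.124423·1.2065 + 0.006306·14.7442 = 0.2431  (Qualcomm)
Σw_i=1.0000  μᵀw=0.1290
σ²=wᵀΣw=λ₁·μ_p+λ₂ = 0.124423·0.129 + 0.006306 = 0.022357 ≈ 0.0224


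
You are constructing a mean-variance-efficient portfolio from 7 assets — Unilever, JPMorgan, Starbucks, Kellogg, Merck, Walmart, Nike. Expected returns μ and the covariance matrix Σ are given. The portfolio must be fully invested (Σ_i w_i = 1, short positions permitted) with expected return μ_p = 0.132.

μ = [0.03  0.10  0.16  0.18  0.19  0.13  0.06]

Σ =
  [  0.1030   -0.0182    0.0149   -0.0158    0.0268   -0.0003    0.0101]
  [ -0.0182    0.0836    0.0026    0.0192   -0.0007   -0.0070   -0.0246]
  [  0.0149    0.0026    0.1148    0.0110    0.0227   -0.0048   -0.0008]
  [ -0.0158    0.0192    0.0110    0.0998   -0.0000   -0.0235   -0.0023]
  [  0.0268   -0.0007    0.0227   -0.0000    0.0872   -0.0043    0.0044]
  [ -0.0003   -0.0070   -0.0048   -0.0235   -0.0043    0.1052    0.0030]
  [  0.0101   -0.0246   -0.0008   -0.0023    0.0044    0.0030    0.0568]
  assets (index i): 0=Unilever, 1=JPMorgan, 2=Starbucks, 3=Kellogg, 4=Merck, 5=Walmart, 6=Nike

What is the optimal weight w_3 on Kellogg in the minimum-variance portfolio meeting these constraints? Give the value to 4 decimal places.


x=Σ⁻¹μ = [0.0470  1.3401  0.8715  1.9226  1.9646  1.8327  1.4695]
y=Σ⁻¹𝟙 = [10.0771  19.5892  5.3238  10.8911  6.5973  13.1101  23.6103]
a=μᵀx=1.320605  b=𝟙ᵀx=9.447857  c=𝟙ᵀy=89.198860  D=ac−b²=28.534470
λ₁=(c·0.132−b)/D = (89.198860·0.132−9.447857)/28.534470 = 0.081529
λ₂=(a−b·0.132)/D = (1.320605−9.447857·0.132)/28.534470 = 0.002575
w* = 0.081529·x + 0.002575·y:
  w_0 = 0.081529·0.0470 + 0.002575·10.0771 = 0.0298  (Unilever)
  w_1 = 0.081529·1.3401 + 0.002575·19.5892 = 0.1597  (JPMorgan)
  w_2 = 0.081529·0.8715 + 0.002575·5.3238 = 0.0848  (Starbucks)
  w_3 = 0.081529·1.9226 + 0.002575·10.8911 = 0.1848  (Kellogg)
  w_4 = 0.081529·1.9646 + 0.002575·6.5973 = 0.1772  (Merck)
  w_5 = 0.081529·1.8327 + 0.002575·13.1101 = 0.1832  (Walmart)
  w_6 = 0.081529·1.4695 + 0.002575·23.6103 = 0.1806  (Nike)
Σw_i=1.0000  μᵀw=0.1320
σ²=wᵀΣw=λ₁·μ_p+λ₂ = 0.081529·0.132 + 0.002575 = 0.013337 ≈ 0.0133

0.1848


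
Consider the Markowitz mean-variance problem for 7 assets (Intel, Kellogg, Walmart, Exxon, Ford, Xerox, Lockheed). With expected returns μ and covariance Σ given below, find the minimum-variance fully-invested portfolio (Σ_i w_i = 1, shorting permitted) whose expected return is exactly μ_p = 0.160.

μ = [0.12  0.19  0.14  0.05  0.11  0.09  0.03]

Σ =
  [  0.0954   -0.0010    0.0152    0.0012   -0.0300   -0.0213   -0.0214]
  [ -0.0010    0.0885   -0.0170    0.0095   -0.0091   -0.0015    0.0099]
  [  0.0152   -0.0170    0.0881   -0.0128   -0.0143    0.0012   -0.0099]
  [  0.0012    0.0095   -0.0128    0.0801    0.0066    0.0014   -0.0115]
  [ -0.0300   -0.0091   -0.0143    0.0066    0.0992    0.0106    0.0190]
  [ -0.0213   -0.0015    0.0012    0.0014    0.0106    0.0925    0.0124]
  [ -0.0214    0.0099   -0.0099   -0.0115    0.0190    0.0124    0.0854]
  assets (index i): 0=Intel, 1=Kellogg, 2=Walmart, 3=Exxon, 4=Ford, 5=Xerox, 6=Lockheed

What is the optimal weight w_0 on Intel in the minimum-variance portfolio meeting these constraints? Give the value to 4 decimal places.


u=Σ⁻¹μ = [1.8775  2.7508  2.2028  0.4604  2.0553  1.1526  0.1956]
v=Σ⁻¹𝟙 = [17.8926  13.3430  16.5589  13.8514  14.3741  11.2526  13.5994]
a=μᵀu=1.415041  b=𝟙ᵀu=10.694965  c=𝟙ᵀv=100.872009  D=ac−b²=28.355723
λ₁=(c·0.160−b)/D = (100.872009·0.160−10.694965)/28.355723 = 0.192009
λ₂=(a−b·0.160)/D = (1.415041−10.694965·0.160)/28.355723 = -0.010444
w* = 0.192009·u + -0.010444·v:
  w_0 = 0.192009·1.8775 + -0.010444·17.8926 = 0.1736  (Intel)
  w_1 = 0.192009·2.7508 + -0.010444·13.3430 = 0.3888  (Kellogg)
  w_2 = 0.192009·2.2028 + -0.010444·16.5589 = 0.2500  (Walmart)
  w_3 = 0.192009·0.4604 + -0.010444·13.8514 = -0.0563  (Exxon)
  w_4 = 0.192009·2.0553 + -0.010444·14.3741 = 0.2445  (Ford)
  w_5 = 0.192009·1.1526 + -0.010444·11.2526 = 0.1038  (Xerox)
  w_6 = 0.192009·0.1956 + -0.010444·13.5994 = -0.1045  (Lockheed)
Σw_i=1.0000  μᵀw=0.1600
σ²=wᵀΣw=λ₁·μ_p+λ₂ = 0.192009·0.160 + -0.010444 = 0.020277 ≈ 0.0203

0.1736
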